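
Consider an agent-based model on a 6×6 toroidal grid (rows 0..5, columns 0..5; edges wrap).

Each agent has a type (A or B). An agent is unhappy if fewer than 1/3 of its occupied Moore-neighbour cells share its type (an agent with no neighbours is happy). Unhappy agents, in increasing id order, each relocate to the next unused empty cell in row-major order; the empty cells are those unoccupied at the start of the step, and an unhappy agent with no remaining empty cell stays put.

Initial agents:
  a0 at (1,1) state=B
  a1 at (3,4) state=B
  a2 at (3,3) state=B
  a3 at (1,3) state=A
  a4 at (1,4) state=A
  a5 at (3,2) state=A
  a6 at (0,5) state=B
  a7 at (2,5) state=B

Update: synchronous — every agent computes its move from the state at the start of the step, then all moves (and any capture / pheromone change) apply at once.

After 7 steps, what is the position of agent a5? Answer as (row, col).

t=1: a0@(1,1):B a1@(3,4):B a2@(3,3):B a3@(1,3):A a4@(1,4):A a5@(0,0):A a6@(0,1):B a7@(2,5):B
t=2: a0@(1,1):B a1@(3,4):B a2@(3,3):B a3@(1,3):A a4@(1,4):A a5@(0,2):A a6@(0,1):B a7@(2,5):B
t=3: (unchanged — steady state)

(0, 2)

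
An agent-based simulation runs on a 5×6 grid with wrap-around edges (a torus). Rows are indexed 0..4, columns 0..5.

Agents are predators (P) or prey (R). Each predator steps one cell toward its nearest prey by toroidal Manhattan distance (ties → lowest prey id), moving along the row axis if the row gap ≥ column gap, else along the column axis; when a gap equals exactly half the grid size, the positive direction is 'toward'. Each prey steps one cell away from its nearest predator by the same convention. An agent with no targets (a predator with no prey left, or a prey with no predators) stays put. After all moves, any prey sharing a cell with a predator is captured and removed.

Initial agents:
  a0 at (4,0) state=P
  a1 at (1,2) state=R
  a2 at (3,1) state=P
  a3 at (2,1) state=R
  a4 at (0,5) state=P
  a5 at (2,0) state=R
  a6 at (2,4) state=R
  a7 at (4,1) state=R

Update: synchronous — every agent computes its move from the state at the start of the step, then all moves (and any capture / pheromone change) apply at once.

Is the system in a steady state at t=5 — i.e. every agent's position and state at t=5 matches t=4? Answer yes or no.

t=1: a0@(4,1):P a1@(0,2):R a2@(2,1):P a3@(1,1):R a4@(1,5):P a5@(1,0):R a6@(3,4):R a7@(4,2):R
t=2: a0@(4,2):P a1@(1,2):R a2@(1,1):P a3@(0,1):R a4@(1,0):P a6@(4,4):R a7@(4,3):R
t=3: a0@(4,3):P a1@(1,3):R a2@(1,2):P a3@(4,1):R a4@(1,1):P a6@(4,5):R a7@(4,4):R
t=4: a0@(4,4):P a1@(1,4):R a2@(1,3):P a3@(4,0):R a4@(1,2):P a6@(4,0):R a7@(4,5):R
t=5: a0@(4,5):P a1@(1,5):R a2@(1,4):P a3@(4,1):R a4@(1,3):P a6@(4,1):R a7@(4,0):R

no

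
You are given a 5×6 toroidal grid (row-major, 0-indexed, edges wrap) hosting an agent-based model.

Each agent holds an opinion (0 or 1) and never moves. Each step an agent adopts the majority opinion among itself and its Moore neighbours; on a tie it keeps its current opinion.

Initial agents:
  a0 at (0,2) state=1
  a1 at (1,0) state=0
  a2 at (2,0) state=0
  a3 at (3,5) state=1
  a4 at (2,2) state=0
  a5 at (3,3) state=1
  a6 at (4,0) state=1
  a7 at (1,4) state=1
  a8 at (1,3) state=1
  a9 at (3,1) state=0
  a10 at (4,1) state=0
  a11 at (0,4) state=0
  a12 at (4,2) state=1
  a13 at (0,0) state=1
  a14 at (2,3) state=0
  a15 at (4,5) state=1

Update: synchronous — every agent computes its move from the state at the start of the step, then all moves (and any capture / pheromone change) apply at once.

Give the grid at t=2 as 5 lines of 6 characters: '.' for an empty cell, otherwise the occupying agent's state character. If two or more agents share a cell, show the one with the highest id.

1.1.1.
0..11.
0.11..
.0.1.1
111..1

t=1: a0@(0,2):1 a1@(1,0):0 a2@(2,0):0 a3@(3,5):1 a4@(2,2):0 a5@(3,3):1 a6@(4,0):1 a7@(1,4):1 a8@(1,3):1 a9@(3,1):0 a10@(4,1):1 a11@(0,4):1 a12@(4,2):1 a13@(0,0):1 a14@(2,3):1 a15@(4,5):1
t=2: a0@(0,2):1 a1@(1,0):0 a2@(2,0):0 a3@(3,5):1 a4@(2,2):1 a5@(3,3):1 a6@(4,0):1 a7@(1,4):1 a8@(1,3):1 a9@(3,1):0 a10@(4,1):1 a11@(0,4):1 a12@(4,2):1 a13@(0,0):1 a14@(2,3):1 a15@(4,5):1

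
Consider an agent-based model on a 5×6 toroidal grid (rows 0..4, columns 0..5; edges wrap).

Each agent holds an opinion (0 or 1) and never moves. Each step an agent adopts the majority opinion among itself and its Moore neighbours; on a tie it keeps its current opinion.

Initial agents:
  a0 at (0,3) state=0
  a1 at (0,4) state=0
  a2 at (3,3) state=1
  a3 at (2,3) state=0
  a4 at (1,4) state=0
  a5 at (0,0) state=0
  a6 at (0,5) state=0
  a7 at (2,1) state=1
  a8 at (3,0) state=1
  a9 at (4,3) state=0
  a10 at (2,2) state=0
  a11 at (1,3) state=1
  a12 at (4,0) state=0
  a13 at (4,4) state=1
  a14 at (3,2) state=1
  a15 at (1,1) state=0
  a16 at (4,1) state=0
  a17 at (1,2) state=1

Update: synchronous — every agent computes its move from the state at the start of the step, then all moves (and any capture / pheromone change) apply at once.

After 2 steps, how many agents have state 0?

t=1: a0@(0,3):0 a1@(0,4):0 a2@(3,3):1 a3@(2,3):1 a4@(1,4):0 a5@(0,0):0 a6@(0,5):0 a7@(2,1):1 a8@(3,0):1 a9@(4,3):0 a10@(2,2):1 a11@(1,3):0 a12@(4,0):0 a13@(4,4):0 a14@(3,2):0 a15@(1,1):0 a16@(4,1):0 a17@(1,2):0
t=2: a0@(0,3):0 a1@(0,4):0 a2@(3,3):1 a3@(2,3):0 a4@(1,4):0 a5@(0,0):0 a6@(0,5):0 a7@(2,1):1 a8@(3,0):1 a9@(4,3):0 a10@(2,2):1 a11@(1,3):0 a12@(4,0):0 a13@(4,4):0 a14@(3,2):1 a15@(1,1):0 a16@(4,1):0 a17@(1,2):0

13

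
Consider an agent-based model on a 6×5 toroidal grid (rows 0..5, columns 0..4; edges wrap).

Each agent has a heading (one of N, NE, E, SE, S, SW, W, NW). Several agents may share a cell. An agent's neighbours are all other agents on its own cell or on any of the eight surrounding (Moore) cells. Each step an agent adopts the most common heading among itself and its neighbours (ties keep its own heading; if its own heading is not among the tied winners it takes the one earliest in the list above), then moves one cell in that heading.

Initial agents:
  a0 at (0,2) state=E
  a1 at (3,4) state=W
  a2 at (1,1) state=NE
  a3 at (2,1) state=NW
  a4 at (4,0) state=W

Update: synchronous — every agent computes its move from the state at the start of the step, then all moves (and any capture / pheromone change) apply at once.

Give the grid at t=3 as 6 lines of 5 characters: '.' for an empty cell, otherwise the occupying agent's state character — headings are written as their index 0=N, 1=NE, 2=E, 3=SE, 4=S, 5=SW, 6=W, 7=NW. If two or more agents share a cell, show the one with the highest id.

2....
.....
.....
.6...
..6.1
...7.

t=1: a0@(0,3):E a1@(3,3):W a2@(0,2):NE a3@(1,0):NW a4@(4,4):W
t=2: a0@(0,4):E a1@(3,2):W a2@(5,3):NE a3@(0,4):NW a4@(4,3):W
t=3: a0@(0,0):E a1@(3,1):W a2@(4,4):NE a3@(5,3):NW a4@(4,2):W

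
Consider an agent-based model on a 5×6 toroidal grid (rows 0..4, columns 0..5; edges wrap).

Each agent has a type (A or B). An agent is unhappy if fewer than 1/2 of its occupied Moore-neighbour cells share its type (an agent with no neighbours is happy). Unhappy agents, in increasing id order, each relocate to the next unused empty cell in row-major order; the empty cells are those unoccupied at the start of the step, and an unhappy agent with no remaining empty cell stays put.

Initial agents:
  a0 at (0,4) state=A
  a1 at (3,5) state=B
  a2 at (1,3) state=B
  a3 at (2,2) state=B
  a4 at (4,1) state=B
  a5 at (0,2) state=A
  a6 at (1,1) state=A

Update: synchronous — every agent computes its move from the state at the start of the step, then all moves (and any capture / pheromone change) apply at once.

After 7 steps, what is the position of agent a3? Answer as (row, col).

(0, 4)

t=1: a0@(0,0):A a1@(3,5):B a2@(0,1):B a3@(2,2):B a4@(0,3):B a5@(0,5):A a6@(1,1):A
t=2: a0@(0,0):A a1@(3,5):B a2@(0,2):B a3@(0,4):B a4@(0,3):B a5@(0,5):A a6@(1,0):A
t=3: (unchanged — steady state)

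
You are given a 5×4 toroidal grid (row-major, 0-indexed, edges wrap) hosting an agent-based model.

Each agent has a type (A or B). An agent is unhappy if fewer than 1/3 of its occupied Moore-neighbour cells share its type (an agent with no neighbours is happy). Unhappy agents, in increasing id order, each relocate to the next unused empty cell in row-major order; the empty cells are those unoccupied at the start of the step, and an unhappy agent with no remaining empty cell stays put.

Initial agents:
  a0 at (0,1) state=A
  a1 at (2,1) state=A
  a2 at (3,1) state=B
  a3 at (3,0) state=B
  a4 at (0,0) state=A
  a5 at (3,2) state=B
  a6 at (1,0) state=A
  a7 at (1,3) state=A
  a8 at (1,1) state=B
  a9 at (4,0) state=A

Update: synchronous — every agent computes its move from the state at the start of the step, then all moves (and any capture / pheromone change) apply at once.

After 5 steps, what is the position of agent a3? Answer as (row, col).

t=1: a0@(0,1):A a1@(0,2):A a2@(3,1):B a3@(3,0):B a4@(0,0):A a5@(3,2):B a6@(1,0):A a7@(1,3):A a8@(0,3):B a9@(4,0):A
t=2: a0@(0,1):A a1@(0,2):A a2@(3,1):B a3@(3,0):B a4@(0,0):A a5@(3,2):B a6@(1,0):A a7@(1,3):A a8@(1,1):B a9@(4,0):A
t=3: a0@(0,1):A a1@(0,2):A a2@(3,1):B a3@(3,0):B a4@(0,0):A a5@(3,2):B a6@(1,0):A a7@(1,3):A a8@(0,3):B a9@(4,0):A
t=4: a0@(0,1):A a1@(0,2):A a2@(3,1):B a3@(3,0):B a4@(0,0):A a5@(3,2):B a6@(1,0):A a7@(1,3):A a8@(1,1):B a9@(4,0):A
t=5: a0@(0,1):A a1@(0,2):A a2@(3,1):B a3@(3,0):B a4@(0,0):A a5@(3,2):B a6@(1,0):A a7@(1,3):A a8@(0,3):B a9@(4,0):A

(3, 0)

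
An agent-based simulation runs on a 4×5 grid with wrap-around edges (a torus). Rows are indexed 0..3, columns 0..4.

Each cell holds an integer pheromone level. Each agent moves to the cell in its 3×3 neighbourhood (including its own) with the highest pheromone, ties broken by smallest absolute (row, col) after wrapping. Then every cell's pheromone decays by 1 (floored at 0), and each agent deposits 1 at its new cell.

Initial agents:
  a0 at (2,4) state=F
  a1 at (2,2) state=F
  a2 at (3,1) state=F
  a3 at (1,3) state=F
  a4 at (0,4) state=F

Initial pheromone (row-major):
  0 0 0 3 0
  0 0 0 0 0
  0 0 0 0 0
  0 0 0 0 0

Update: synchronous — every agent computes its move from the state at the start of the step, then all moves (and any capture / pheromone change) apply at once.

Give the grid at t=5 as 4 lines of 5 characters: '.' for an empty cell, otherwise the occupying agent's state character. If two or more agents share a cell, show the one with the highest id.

F..F.
.....
.....
.....

t=1: a0@(1,0) a1@(1,1) a2@(0,0) a3@(0,3) a4@(0,3) | pheromone: 1 0 0 4 0 / 1 1 0 0 0 / 0 0 0 0 0 / 0 0 0 0 0
t=2: a0@(0,0) a1@(0,0) a2@(0,0) a3@(0,3) a4@(0,3) | pheromone: 3 0 0 5 0 / 0 0 0 0 0 / 0 0 0 0 0 / 0 0 0 0 0
t=3: a0@(0,0) a1@(0,0) a2@(0,0) a3@(0,3) a4@(0,3) | pheromone: 5 0 0 6 0 / 0 0 0 0 0 / 0 0 0 0 0 / 0 0 0 0 0
t=4: a0@(0,0) a1@(0,0) a2@(0,0) a3@(0,3) a4@(0,3) | pheromone: 7 0 0 7 0 / 0 0 0 0 0 / 0 0 0 0 0 / 0 0 0 0 0
t=5: a0@(0,0) a1@(0,0) a2@(0,0) a3@(0,3) a4@(0,3) | pheromone: 9 0 0 8 0 / 0 0 0 0 0 / 0 0 0 0 0 / 0 0 0 0 0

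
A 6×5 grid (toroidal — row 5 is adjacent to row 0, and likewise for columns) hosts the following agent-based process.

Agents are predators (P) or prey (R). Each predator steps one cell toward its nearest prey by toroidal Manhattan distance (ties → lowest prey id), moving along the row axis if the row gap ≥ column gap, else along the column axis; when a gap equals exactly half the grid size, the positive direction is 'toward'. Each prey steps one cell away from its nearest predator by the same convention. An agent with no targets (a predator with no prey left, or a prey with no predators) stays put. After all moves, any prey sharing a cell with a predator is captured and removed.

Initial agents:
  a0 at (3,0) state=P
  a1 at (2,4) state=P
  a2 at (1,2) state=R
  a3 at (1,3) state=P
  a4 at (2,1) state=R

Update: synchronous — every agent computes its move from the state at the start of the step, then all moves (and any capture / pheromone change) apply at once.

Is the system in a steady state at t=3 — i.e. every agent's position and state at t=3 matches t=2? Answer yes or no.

t=1: a0@(2,0):P a1@(2,0):P a2@(1,1):R a3@(1,2):P a4@(1,1):R
t=2: a0@(1,0):P a1@(1,0):P a3@(1,1):P
t=3: (unchanged — steady state)

yes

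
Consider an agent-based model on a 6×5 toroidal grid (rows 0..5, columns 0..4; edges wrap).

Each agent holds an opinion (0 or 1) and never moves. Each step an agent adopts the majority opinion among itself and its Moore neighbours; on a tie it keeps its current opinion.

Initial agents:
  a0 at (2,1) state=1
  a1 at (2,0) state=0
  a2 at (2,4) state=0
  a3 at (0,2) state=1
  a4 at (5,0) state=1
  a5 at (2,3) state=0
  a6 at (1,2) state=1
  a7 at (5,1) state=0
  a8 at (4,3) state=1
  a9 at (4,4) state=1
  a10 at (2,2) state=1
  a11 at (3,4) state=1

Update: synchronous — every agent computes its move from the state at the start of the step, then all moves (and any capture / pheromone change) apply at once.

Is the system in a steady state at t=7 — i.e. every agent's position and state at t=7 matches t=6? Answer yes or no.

t=1: a0@(2,1):1 a1@(2,0):0 a2@(2,4):0 a3@(0,2):1 a4@(5,0):1 a5@(2,3):1 a6@(1,2):1 a7@(5,1):1 a8@(4,3):1 a9@(4,4):1 a10@(2,2):1 a11@(3,4):1
t=2: (unchanged — steady state)

yes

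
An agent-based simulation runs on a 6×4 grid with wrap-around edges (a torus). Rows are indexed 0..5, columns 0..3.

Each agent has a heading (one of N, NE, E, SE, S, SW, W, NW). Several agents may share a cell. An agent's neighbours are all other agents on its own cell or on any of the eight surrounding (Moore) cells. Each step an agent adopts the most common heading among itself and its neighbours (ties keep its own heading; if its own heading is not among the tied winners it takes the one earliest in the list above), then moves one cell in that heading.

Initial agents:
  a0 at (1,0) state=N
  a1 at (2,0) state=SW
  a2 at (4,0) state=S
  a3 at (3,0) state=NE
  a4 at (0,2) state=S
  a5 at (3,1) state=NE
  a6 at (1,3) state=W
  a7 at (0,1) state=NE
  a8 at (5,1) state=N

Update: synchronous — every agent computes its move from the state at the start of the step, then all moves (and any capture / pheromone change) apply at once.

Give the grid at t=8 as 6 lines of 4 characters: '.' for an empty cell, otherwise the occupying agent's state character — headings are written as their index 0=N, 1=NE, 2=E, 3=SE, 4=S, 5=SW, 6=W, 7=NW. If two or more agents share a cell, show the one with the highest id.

11..
11.1
1...
....
.0..
.1..

t=1: a0@(0,0):N a1@(1,1):NE a2@(3,1):NE a3@(2,1):NE a4@(1,2):S a5@(2,2):NE a6@(1,2):W a7@(5,1):N a8@(0,1):S
t=2: a0@(5,0):N a1@(0,2):NE a2@(2,2):NE a3@(1,2):NE a4@(0,3):NE a5@(1,3):NE a6@(0,3):NE a7@(4,1):N a8@(1,1):S
t=3: a0@(4,0):N a1@(5,3):NE a2@(1,3):NE a3@(0,3):NE a4@(5,0):NE a5@(0,0):NE a6@(5,0):NE a7@(3,1):N a8@(0,2):NE
t=4: a0@(3,1):NE a1@(4,0):NE a2@(0,0):NE a3@(5,0):NE a4@(4,1):NE a5@(5,1):NE a6@(4,1):NE a7@(2,1):N a8@(5,3):NE
t=5: a0@(2,2):NE a1@(3,1):NE a2@(5,1):NE a3@(4,1):NE a4@(3,2):NE a5@(4,2):NE a6@(3,2):NE a7@(1,1):N a8@(4,0):NE
t=6: a0@(1,3):NE a1@(2,2):NE a2@(4,2):NE a3@(3,2):NE a4@(2,3):NE a5@(3,3):NE a6@(2,3):NE a7@(0,1):N a8@(3,1):NE
t=7: a0@(0,0):NE a1@(1,3):NE a2@(3,3):NE a3@(2,3):NE a4@(1,0):NE a5@(2,0):NE a6@(1,0):NE a7@(5,1):N a8@(2,2):NE
t=8: a0@(5,1):NE a1@(0,0):NE a2@(2,0):NE a3@(1,0):NE a4@(0,1):NE a5@(1,1):NE a6@(0,1):NE a7@(4,1):N a8@(1,3):NE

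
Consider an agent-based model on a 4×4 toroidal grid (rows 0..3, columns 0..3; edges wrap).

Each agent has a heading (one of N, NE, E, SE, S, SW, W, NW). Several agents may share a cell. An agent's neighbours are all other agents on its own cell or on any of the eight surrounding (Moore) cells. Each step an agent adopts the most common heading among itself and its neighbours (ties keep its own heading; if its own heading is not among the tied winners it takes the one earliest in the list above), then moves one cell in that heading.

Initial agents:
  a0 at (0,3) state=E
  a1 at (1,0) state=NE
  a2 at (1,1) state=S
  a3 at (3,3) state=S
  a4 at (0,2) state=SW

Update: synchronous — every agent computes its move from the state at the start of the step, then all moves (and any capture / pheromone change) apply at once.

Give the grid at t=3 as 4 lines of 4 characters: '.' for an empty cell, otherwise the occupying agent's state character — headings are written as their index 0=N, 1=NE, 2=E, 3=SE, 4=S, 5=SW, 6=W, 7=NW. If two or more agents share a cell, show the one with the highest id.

t=1: a0@(0,0):E a1@(0,1):NE a2@(2,1):S a3@(0,3):S a4@(1,2):S
t=2: a0@(0,1):E a1@(3,2):NE a2@(3,1):S a3@(1,3):S a4@(2,2):S
t=3: a0@(0,2):E a1@(0,2):S a2@(0,1):S a3@(2,3):S a4@(3,2):S

.44.
....
...4
..4.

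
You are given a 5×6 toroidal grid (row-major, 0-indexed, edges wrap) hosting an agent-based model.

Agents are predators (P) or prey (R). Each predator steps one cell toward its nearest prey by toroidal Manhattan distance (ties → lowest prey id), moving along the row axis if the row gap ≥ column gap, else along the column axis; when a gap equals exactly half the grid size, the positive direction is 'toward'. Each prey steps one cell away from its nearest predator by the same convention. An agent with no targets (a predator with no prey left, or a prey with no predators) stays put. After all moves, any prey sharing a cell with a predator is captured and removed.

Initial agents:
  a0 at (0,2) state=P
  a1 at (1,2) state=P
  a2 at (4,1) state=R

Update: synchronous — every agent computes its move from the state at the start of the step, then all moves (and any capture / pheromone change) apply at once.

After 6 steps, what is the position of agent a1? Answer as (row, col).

t=1: a0@(4,2):P a1@(0,2):P a2@(3,1):R
t=2: a0@(3,2):P a1@(4,2):P a2@(2,1):R
t=3: a0@(2,2):P a1@(3,2):P a2@(1,1):R
t=4: a0@(1,2):P a1@(2,2):P a2@(0,1):R
t=5: a0@(0,2):P a1@(1,2):P a2@(4,1):R
t=6: a0@(4,2):P a1@(0,2):P a2@(3,1):R

(0, 2)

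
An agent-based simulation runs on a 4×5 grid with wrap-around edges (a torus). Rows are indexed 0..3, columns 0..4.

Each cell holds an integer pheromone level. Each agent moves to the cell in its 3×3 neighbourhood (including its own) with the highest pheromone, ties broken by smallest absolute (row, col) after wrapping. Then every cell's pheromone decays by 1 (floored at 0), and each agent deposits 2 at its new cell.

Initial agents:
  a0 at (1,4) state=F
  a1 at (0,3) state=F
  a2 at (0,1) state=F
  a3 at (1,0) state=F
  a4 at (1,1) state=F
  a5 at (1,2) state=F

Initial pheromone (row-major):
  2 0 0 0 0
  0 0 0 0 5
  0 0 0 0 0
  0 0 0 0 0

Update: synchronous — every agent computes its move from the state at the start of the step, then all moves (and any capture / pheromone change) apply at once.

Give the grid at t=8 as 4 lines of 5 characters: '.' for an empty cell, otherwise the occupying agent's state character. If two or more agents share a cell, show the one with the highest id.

t=1: a0@(1,4) a1@(1,4) a2@(0,0) a3@(1,4) a4@(0,0) a5@(0,1) | pheromone: 5 2 0 0 0 / 0 0 0 0 10 / 0 0 0 0 0 / 0 0 0 0 0
t=2: a0@(1,4) a1@(1,4) a2@(1,4) a3@(1,4) a4@(1,4) a5@(0,0) | pheromone: 6 1 0 0 0 / 0 0 0 0 19 / 0 0 0 0 0 / 0 0 0 0 0
t=3: a0@(1,4) a1@(1,4) a2@(1,4) a3@(1,4) a4@(1,4) a5@(1,4) | pheromone: 5 0 0 0 0 / 0 0 0 0 30 / 0 0 0 0 0 / 0 0 0 0 0
t=4: a0@(1,4) a1@(1,4) a2@(1,4) a3@(1,4) a4@(1,4) a5@(1,4) | pheromone: 4 0 0 0 0 / 0 0 0 0 41 / 0 0 0 0 0 / 0 0 0 0 0
t=5: a0@(1,4) a1@(1,4) a2@(1,4) a3@(1,4) a4@(1,4) a5@(1,4) | pheromone: 3 0 0 0 0 / 0 0 0 0 52 / 0 0 0 0 0 / 0 0 0 0 0
t=6: a0@(1,4) a1@(1,4) a2@(1,4) a3@(1,4) a4@(1,4) a5@(1,4) | pheromone: 2 0 0 0 0 / 0 0 0 0 63 / 0 0 0 0 0 / 0 0 0 0 0
t=7: a0@(1,4) a1@(1,4) a2@(1,4) a3@(1,4) a4@(1,4) a5@(1,4) | pheromone: 1 0 0 0 0 / 0 0 0 0 74 / 0 0 0 0 0 / 0 0 0 0 0
t=8: a0@(1,4) a1@(1,4) a2@(1,4) a3@(1,4) a4@(1,4) a5@(1,4) | pheromone: 0 0 0 0 0 / 0 0 0 0 85 / 0 0 0 0 0 / 0 0 0 0 0

.....
....F
.....
.....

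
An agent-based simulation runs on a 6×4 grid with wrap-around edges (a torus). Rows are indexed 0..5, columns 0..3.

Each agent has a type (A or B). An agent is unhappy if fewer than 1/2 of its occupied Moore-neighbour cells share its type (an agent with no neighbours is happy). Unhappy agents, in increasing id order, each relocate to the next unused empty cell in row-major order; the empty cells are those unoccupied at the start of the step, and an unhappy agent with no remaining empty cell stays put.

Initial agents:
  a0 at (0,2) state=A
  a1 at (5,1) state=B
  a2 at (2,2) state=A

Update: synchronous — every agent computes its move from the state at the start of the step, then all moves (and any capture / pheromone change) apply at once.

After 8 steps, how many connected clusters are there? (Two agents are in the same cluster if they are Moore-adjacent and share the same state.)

t=1: a0@(0,0):A a1@(0,1):B a2@(2,2):A
t=2: a0@(0,2):A a1@(0,3):B a2@(2,2):A
t=3: a0@(0,0):A a1@(0,1):B a2@(2,2):A
t=4: a0@(0,2):A a1@(0,3):B a2@(2,2):A
t=5: a0@(0,0):A a1@(0,1):B a2@(2,2):A
t=6: a0@(0,2):A a1@(0,3):B a2@(2,2):A
t=7: a0@(0,0):A a1@(0,1):B a2@(2,2):A
t=8: a0@(0,2):A a1@(0,3):B a2@(2,2):A

3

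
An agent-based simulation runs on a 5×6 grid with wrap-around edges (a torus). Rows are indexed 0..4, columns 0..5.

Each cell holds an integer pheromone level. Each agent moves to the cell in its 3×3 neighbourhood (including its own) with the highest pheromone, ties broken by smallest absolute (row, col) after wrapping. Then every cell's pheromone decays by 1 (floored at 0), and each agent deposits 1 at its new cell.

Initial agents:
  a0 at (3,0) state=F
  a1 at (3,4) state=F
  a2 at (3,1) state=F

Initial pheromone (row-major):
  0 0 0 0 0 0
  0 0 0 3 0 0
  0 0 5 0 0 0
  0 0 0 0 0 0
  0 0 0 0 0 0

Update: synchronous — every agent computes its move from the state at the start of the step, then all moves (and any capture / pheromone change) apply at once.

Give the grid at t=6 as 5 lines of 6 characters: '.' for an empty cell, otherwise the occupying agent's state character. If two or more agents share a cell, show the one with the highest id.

......
......
F.F...
......
......

t=1: a0@(2,0) a1@(2,3) a2@(2,2) | pheromone: 0 0 0 0 0 0 / 0 0 0 2 0 0 / 1 0 5 1 0 0 / 0 0 0 0 0 0 / 0 0 0 0 0 0
t=2: a0@(2,0) a1@(2,2) a2@(2,2) | pheromone: 0 0 0 0 0 0 / 0 0 0 1 0 0 / 1 0 6 0 0 0 / 0 0 0 0 0 0 / 0 0 0 0 0 0
t=3: a0@(2,0) a1@(2,2) a2@(2,2) | pheromone: 0 0 0 0 0 0 / 0 0 0 0 0 0 / 1 0 7 0 0 0 / 0 0 0 0 0 0 / 0 0 0 0 0 0
t=4: a0@(2,0) a1@(2,2) a2@(2,2) | pheromone: 0 0 0 0 0 0 / 0 0 0 0 0 0 / 1 0 8 0 0 0 / 0 0 0 0 0 0 / 0 0 0 0 0 0
t=5: a0@(2,0) a1@(2,2) a2@(2,2) | pheromone: 0 0 0 0 0 0 / 0 0 0 0 0 0 / 1 0 9 0 0 0 / 0 0 0 0 0 0 / 0 0 0 0 0 0
t=6: a0@(2,0) a1@(2,2) a2@(2,2) | pheromone: 0 0 0 0 0 0 / 0 0 0 0 0 0 / 1 0 10 0 0 0 / 0 0 0 0 0 0 / 0 0 0 0 0 0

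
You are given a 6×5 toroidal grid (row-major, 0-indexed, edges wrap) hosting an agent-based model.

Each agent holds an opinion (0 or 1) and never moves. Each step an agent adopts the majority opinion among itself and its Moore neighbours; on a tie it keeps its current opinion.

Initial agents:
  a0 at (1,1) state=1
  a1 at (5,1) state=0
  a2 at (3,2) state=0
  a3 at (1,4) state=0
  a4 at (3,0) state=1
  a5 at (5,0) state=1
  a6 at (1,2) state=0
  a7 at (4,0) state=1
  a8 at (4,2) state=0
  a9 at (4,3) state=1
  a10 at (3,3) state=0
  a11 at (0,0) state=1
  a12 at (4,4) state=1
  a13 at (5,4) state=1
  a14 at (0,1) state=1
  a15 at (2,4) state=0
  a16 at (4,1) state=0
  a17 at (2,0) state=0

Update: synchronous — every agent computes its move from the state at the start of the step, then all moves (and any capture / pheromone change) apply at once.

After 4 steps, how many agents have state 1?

t=1: a0@(1,1):1 a1@(5,1):1 a2@(3,2):0 a3@(1,4):0 a4@(3,0):1 a5@(5,0):1 a6@(1,2):1 a7@(4,0):1 a8@(4,2):0 a9@(4,3):1 a10@(3,3):0 a11@(0,0):1 a12@(4,4):1 a13@(5,4):1 a14@(0,1):1 a15@(2,4):0 a16@(4,1):0 a17@(2,0):0
t=2: a0@(1,1):1 a1@(5,1):1 a2@(3,2):0 a3@(1,4):0 a4@(3,0):1 a5@(5,0):1 a6@(1,2):1 a7@(4,0):1 a8@(4,2):0 a9@(4,3):1 a10@(3,3):0 a11@(0,0):1 a12@(4,4):1 a13@(5,4):1 a14@(0,1):1 a15@(2,4):0 a16@(4,1):1 a17@(2,0):0
t=3: (unchanged — steady state)

12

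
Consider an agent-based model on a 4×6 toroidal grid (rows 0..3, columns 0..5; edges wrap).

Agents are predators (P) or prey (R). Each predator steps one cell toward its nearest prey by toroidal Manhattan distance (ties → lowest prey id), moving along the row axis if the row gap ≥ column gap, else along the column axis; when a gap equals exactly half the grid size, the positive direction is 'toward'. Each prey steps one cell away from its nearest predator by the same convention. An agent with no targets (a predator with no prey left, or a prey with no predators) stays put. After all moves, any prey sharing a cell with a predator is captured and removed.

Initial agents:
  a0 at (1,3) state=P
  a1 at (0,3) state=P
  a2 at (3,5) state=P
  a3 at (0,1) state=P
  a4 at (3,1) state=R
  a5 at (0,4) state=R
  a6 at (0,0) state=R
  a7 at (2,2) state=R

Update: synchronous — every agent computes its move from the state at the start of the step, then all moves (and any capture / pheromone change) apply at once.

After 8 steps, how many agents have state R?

t=1: a0@(0,3):P a1@(0,4):P a2@(3,0):P a3@(3,1):P a4@(2,1):R a5@(0,5):R a6@(0,5):R a7@(3,2):R
t=2: a0@(0,4):P a1@(0,5):P a2@(2,0):P a3@(2,1):P a4@(1,1):R a5@(0,0):R a6@(0,0):R a7@(3,3):R
t=3: a0@(0,5):P a1@(0,0):P a2@(1,0):P a3@(1,1):P a4@(0,1):R a5@(0,1):R a6@(0,1):R a7@(2,3):R
t=4: a0@(0,0):P a1@(0,1):P a2@(0,0):P a3@(0,1):P a4@(0,2):R a5@(0,2):R a6@(0,2):R a7@(2,4):R
t=5: a0@(0,1):P a1@(0,2):P a2@(0,1):P a3@(0,2):P a4@(0,3):R a5@(0,3):R a6@(0,3):R a7@(1,4):R
t=6: a0@(0,2):P a1@(0,3):P a2@(0,2):P a3@(0,3):P a4@(0,4):R a5@(0,4):R a6@(0,4):R a7@(1,5):R
t=7: a0@(0,3):P a1@(0,4):P a2@(0,3):P a3@(0,4):P a4@(0,5):R a5@(0,5):R a6@(0,5):R a7@(1,0):R
t=8: a0@(0,4):P a1@(0,5):P a2@(0,4):P a3@(0,5):P a4@(0,0):R a5@(0,0):R a6@(0,0):R a7@(1,1):R

4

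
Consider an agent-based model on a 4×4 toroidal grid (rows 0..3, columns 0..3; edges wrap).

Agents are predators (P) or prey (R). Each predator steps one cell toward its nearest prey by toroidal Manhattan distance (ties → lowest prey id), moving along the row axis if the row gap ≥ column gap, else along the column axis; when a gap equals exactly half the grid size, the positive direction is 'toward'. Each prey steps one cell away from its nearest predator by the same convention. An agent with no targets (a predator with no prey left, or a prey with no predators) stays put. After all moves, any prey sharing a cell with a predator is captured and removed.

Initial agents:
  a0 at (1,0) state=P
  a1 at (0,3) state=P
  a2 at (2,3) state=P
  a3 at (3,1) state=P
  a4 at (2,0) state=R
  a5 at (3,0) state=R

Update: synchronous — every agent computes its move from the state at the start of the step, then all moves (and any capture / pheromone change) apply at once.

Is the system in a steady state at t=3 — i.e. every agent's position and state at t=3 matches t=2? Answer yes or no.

t=1: a0@(2,0):P a1@(3,3):P a2@(2,0):P a3@(3,0):P
t=2: (unchanged — steady state)

yes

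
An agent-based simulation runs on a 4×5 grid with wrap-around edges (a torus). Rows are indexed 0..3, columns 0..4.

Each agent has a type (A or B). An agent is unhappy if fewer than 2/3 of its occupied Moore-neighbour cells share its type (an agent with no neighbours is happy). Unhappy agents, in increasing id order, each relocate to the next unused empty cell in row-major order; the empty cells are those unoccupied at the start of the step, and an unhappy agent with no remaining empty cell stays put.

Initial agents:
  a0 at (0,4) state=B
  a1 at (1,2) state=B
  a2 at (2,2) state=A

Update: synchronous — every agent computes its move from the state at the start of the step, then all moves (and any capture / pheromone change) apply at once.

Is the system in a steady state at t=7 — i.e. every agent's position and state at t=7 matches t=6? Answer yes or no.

t=1: a0@(0,4):B a1@(0,0):B a2@(0,1):A
t=2: a0@(0,4):B a1@(0,2):B a2@(0,3):A
t=3: a0@(0,0):B a1@(0,1):B a2@(1,0):A
t=4: a0@(0,2):B a1@(0,3):B a2@(0,4):A
t=5: a0@(0,2):B a1@(0,0):B a2@(0,1):A
t=6: a0@(0,3):B a1@(0,4):B a2@(1,0):A
t=7: a0@(0,3):B a1@(0,0):B a2@(0,1):A

no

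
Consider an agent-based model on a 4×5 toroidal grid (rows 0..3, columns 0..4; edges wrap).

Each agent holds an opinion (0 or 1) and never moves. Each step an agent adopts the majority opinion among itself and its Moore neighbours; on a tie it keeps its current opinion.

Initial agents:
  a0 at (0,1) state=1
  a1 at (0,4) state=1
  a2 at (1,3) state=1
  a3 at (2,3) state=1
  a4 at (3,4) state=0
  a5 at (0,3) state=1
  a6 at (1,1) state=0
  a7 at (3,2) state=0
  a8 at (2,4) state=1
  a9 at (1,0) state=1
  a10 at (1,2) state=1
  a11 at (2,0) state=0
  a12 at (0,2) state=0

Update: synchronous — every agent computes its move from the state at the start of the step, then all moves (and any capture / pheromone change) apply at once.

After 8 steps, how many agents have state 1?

t=1: a0@(0,1):1 a1@(0,4):1 a2@(1,3):1 a3@(2,3):1 a4@(3,4):1 a5@(0,3):1 a6@(1,1):0 a7@(3,2):1 a8@(2,4):1 a9@(1,0):1 a10@(1,2):1 a11@(2,0):0 a12@(0,2):1
t=2: a0@(0,1):1 a1@(0,4):1 a2@(1,3):1 a3@(2,3):1 a4@(3,4):1 a5@(0,3):1 a6@(1,1):1 a7@(3,2):1 a8@(2,4):1 a9@(1,0):1 a10@(1,2):1 a11@(2,0):1 a12@(0,2):1
t=3: (unchanged — steady state)

13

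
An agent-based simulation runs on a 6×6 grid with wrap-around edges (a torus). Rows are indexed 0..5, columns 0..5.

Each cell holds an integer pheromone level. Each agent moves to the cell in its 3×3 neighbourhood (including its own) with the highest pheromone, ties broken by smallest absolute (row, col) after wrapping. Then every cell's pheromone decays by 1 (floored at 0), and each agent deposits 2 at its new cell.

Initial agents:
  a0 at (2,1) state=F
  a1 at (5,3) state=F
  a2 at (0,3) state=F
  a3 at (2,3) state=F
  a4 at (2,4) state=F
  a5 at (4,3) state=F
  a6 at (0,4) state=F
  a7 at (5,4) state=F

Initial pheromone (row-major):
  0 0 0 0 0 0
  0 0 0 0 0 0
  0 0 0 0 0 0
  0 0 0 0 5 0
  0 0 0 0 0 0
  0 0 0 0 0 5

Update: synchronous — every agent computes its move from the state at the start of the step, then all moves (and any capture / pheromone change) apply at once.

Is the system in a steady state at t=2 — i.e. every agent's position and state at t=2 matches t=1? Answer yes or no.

yes

t=1: a0@(1,0) a1@(0,2) a2@(0,2) a3@(3,4) a4@(3,4) a5@(3,4) a6@(5,5) a7@(5,5) | pheromone: 0 0 4 0 0 0 / 2 0 0 0 0 0 / 0 0 0 0 0 0 / 0 0 0 0 10 0 / 0 0 0 0 0 0 / 0 0 0 0 0 8
t=2: a0@(1,0) a1@(0,2) a2@(0,2) a3@(3,4) a4@(3,4) a5@(3,4) a6@(5,5) a7@(5,5) | pheromone: 0 0 7 0 0 0 / 3 0 0 0 0 0 / 0 0 0 0 0 0 / 0 0 0 0 15 0 / 0 0 0 0 0 0 / 0 0 0 0 0 11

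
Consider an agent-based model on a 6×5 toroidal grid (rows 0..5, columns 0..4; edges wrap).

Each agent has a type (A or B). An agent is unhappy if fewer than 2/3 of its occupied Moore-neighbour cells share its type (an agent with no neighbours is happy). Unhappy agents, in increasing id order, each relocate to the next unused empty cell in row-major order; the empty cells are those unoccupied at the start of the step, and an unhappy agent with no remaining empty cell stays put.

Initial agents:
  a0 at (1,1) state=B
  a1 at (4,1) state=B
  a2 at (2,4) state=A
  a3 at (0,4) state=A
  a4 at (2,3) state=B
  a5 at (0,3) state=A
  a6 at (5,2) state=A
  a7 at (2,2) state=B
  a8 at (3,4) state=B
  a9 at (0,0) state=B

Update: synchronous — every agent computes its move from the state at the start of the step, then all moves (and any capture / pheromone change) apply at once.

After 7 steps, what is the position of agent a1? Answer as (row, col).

(0, 0)

t=1: a0@(1,1):B a1@(0,1):B a2@(0,2):A a3@(1,0):A a4@(2,3):B a5@(0,3):A a6@(1,2):A a7@(2,2):B a8@(1,3):B a9@(1,4):B
t=2: a0@(0,0):B a1@(0,4):B a2@(2,0):A a3@(2,1):A a4@(2,3):B a5@(2,4):A a6@(3,0):A a7@(2,2):B a8@(3,1):B a9@(3,2):B
t=3: a0@(0,0):B a1@(0,4):B a2@(2,0):A a3@(0,1):A a4@(2,3):B a5@(2,4):A a6@(3,0):A a7@(2,2):B a8@(0,2):B a9@(3,2):B
t=4: a0@(0,3):B a1@(0,4):B a2@(2,0):A a3@(1,0):A a4@(2,3):B a5@(2,4):A a6@(3,0):A a7@(2,2):B a8@(1,1):B a9@(3,2):B
t=5: a0@(0,3):B a1@(0,0):B a2@(2,0):A a3@(0,1):A a4@(2,3):B a5@(2,4):A a6@(3,0):A a7@(2,2):B a8@(0,2):B a9@(3,2):B
t=6: a0@(0,3):B a1@(0,4):B a2@(2,0):A a3@(1,0):A a4@(2,3):B a5@(2,4):A a6@(3,0):A a7@(2,2):B a8@(1,1):B a9@(3,2):B
t=7: a0@(0,3):B a1@(0,0):B a2@(2,0):A a3@(0,1):A a4@(2,3):B a5@(2,4):A a6@(3,0):A a7@(2,2):B a8@(0,2):B a9@(3,2):B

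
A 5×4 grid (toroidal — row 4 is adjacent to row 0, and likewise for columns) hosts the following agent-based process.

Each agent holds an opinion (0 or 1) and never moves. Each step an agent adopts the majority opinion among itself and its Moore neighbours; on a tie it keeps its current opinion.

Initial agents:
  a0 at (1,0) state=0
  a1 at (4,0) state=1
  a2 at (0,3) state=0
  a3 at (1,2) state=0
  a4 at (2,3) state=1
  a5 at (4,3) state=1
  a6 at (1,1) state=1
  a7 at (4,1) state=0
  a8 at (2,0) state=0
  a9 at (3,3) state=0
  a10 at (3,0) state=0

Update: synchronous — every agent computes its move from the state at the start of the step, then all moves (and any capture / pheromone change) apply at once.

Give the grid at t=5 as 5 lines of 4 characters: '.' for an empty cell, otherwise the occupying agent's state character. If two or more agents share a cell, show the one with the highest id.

...0
000.
0..0
0..0
00.0

t=1: a0@(1,0):0 a1@(4,0):0 a2@(0,3):0 a3@(1,2):0 a4@(2,3):0 a5@(4,3):0 a6@(1,1):0 a7@(4,1):0 a8@(2,0):0 a9@(3,3):0 a10@(3,0):0
t=2: (unchanged — steady state)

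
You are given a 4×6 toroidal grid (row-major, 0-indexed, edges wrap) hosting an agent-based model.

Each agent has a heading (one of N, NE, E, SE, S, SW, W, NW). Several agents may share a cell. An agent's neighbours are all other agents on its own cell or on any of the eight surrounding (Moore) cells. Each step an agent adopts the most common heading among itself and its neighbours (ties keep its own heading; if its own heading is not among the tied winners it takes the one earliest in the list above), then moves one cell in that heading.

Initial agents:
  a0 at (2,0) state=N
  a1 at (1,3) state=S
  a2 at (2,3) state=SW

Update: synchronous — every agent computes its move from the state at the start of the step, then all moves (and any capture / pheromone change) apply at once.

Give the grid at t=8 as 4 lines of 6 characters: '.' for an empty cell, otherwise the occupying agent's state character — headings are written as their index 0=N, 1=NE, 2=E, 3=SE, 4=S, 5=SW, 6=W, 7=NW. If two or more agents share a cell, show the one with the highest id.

t=1: a0@(1,0):N a1@(2,3):S a2@(3,2):SW
t=2: a0@(0,0):N a1@(3,3):S a2@(0,1):SW
t=3: a0@(3,0):N a1@(0,3):S a2@(1,0):SW
t=4: a0@(2,0):N a1@(1,3):S a2@(2,5):SW
t=5: a0@(1,0):N a1@(2,3):S a2@(3,4):SW
t=6: a0@(0,0):N a1@(3,3):S a2@(0,3):SW
t=7: a0@(3,0):N a1@(0,3):S a2@(1,2):SW
t=8: a0@(2,0):N a1@(1,3):S a2@(2,1):SW

......
...4..
05....
......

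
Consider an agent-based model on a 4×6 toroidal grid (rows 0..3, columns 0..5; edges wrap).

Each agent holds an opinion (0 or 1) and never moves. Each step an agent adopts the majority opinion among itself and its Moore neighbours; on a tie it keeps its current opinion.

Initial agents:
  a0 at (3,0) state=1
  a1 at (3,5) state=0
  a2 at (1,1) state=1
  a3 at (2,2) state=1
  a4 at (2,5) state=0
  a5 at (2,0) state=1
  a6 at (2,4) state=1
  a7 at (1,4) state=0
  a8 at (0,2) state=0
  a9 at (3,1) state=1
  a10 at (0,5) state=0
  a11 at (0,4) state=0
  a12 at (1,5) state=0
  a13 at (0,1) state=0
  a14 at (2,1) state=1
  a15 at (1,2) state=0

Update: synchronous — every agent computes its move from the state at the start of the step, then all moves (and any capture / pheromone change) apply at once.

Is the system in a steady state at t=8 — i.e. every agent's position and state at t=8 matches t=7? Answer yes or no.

t=1: a0@(3,0):1 a1@(3,5):0 a2@(1,1):1 a3@(2,2):1 a4@(2,5):0 a5@(2,0):1 a6@(2,4):0 a7@(1,4):0 a8@(0,2):0 a9@(3,1):1 a10@(0,5):0 a11@(0,4):0 a12@(1,5):0 a13@(0,1):0 a14@(2,1):1 a15@(1,2):0
t=2: (unchanged — steady state)

yes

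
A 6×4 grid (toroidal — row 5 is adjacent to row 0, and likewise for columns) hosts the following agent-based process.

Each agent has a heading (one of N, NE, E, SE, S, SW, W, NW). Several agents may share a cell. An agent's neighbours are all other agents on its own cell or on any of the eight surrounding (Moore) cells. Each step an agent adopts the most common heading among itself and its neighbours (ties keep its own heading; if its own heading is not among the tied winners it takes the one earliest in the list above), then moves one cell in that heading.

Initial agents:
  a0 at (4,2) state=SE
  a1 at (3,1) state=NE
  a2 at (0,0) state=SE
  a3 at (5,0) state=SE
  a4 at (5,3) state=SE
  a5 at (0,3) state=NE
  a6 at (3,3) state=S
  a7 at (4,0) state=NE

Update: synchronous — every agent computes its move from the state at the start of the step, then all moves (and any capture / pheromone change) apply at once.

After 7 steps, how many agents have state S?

1

t=1: a0@(5,3):SE a1@(2,2):NE a2@(1,1):SE a3@(0,1):SE a4@(0,0):SE a5@(1,0):SE a6@(4,3):S a7@(3,1):NE
t=2: a0@(0,0):SE a1@(1,3):NE a2@(2,2):SE a3@(1,2):SE a4@(1,1):SE a5@(2,1):SE a6@(5,3):S a7@(2,2):NE
t=3: a0@(1,1):SE a1@(2,0):SE a2@(3,3):SE a3@(2,3):SE a4@(2,2):SE a5@(3,2):SE a6@(0,3):S a7@(3,3):SE
t=4: a0@(2,2):SE a1@(3,1):SE a2@(4,0):SE a3@(3,0):SE a4@(3,3):SE a5@(4,3):SE a6@(1,3):S a7@(4,0):SE
t=5: a0@(3,3):SE a1@(4,2):SE a2@(5,1):SE a3@(4,1):SE a4@(4,0):SE a5@(5,0):SE a6@(2,3):S a7@(5,1):SE
t=6: a0@(4,0):SE a1@(5,3):SE a2@(0,2):SE a3@(5,2):SE a4@(5,1):SE a5@(0,1):SE a6@(3,3):S a7@(0,2):SE
t=7: a0@(5,1):SE a1@(0,0):SE a2@(1,3):SE a3@(0,3):SE a4@(0,2):SE a5@(1,2):SE a6@(4,3):S a7@(1,3):SE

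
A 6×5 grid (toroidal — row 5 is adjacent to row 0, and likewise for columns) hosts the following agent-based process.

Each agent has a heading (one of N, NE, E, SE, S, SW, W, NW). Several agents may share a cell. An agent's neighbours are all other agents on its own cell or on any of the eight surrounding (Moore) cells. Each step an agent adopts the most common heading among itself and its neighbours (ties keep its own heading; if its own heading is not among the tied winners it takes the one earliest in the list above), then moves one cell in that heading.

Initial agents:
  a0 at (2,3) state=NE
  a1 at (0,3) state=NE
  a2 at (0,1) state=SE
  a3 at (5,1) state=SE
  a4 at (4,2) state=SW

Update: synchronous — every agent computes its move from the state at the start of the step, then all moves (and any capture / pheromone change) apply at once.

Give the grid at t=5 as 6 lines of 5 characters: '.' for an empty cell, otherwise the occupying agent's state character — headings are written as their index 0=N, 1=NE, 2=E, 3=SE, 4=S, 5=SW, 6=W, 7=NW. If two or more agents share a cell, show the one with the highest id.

.....
...1.
.....
..51.
.3...
.3...

t=1: a0@(1,4):NE a1@(5,4):NE a2@(1,2):SE a3@(0,2):SE a4@(5,1):SW
t=2: a0@(0,0):NE a1@(4,0):NE a2@(2,3):SE a3@(1,3):SE a4@(0,0):SW
t=3: a0@(5,1):NE a1@(3,1):NE a2@(3,4):SE a3@(2,4):SE a4@(1,4):SW
t=4: a0@(4,2):NE a1@(2,2):NE a2@(4,0):SE a3@(3,0):SE a4@(2,3):SW
t=5: a0@(3,3):NE a1@(1,3):NE a2@(5,1):SE a3@(4,1):SE a4@(3,2):SW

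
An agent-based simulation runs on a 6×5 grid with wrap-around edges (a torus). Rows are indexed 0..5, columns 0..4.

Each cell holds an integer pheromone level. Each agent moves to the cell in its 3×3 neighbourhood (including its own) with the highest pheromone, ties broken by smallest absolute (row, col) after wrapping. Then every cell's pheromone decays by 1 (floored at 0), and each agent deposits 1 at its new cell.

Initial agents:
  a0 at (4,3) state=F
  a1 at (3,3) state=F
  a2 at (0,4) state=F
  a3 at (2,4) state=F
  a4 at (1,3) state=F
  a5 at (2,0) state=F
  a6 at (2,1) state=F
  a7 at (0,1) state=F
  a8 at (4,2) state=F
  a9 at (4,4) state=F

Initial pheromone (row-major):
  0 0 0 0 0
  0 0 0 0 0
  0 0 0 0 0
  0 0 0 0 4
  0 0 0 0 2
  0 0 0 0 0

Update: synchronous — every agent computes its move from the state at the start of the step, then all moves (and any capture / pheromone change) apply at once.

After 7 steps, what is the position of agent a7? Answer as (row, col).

t=1: a0@(3,4) a1@(3,4) a2@(0,0) a3@(3,4) a4@(0,2) a5@(3,4) a6@(1,0) a7@(0,0) a8@(3,1) a9@(3,4) | pheromone: 2 0 1 0 0 / 1 0 0 0 0 / 0 0 0 0 0 / 0 1 0 0 8 / 0 0 0 0 1 / 0 0 0 0 0
t=2: a0@(3,4) a1@(3,4) a2@(0,0) a3@(3,4) a4@(0,2) a5@(3,4) a6@(0,0) a7@(0,0) a8@(3,1) a9@(3,4) | pheromone: 4 0 1 0 0 / 0 0 0 0 0 / 0 0 0 0 0 / 0 1 0 0 12 / 0 0 0 0 0 / 0 0 0 0 0
t=3: a0@(3,4) a1@(3,4) a2@(0,0) a3@(3,4) a4@(0,2) a5@(3,4) a6@(0,0) a7@(0,0) a8@(3,1) a9@(3,4) | pheromone: 6 0 1 0 0 / 0 0 0 0 0 / 0 0 0 0 0 / 0 1 0 0 16 / 0 0 0 0 0 / 0 0 0 0 0
t=4: a0@(3,4) a1@(3,4) a2@(0,0) a3@(3,4) a4@(0,2) a5@(3,4) a6@(0,0) a7@(0,0) a8@(3,1) a9@(3,4) | pheromone: 8 0 1 0 0 / 0 0 0 0 0 / 0 0 0 0 0 / 0 1 0 0 20 / 0 0 0 0 0 / 0 0 0 0 0
t=5: a0@(3,4) a1@(3,4) a2@(0,0) a3@(3,4) a4@(0,2) a5@(3,4) a6@(0,0) a7@(0,0) a8@(3,1) a9@(3,4) | pheromone: 10 0 1 0 0 / 0 0 0 0 0 / 0 0 0 0 0 / 0 1 0 0 24 / 0 0 0 0 0 / 0 0 0 0 0
t=6: a0@(3,4) a1@(3,4) a2@(0,0) a3@(3,4) a4@(0,2) a5@(3,4) a6@(0,0) a7@(0,0) a8@(3,1) a9@(3,4) | pheromone: 12 0 1 0 0 / 0 0 0 0 0 / 0 0 0 0 0 / 0 1 0 0 28 / 0 0 0 0 0 / 0 0 0 0 0
t=7: a0@(3,4) a1@(3,4) a2@(0,0) a3@(3,4) a4@(0,2) a5@(3,4) a6@(0,0) a7@(0,0) a8@(3,1) a9@(3,4) | pheromone: 14 0 1 0 0 / 0 0 0 0 0 / 0 0 0 0 0 / 0 1 0 0 32 / 0 0 0 0 0 / 0 0 0 0 0

(0, 0)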